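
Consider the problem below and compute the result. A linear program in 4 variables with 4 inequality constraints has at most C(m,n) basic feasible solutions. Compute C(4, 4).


Each vertex corresponds to some choice of n active constraints out of m, so the number of vertices is at most C(m, n) = m! / (n!(m-n)!).
m = 4, n = 4
Numerator: 4 * 3 * 2 * 1
Denominator: 4! = 24
C(4, 4) = 1


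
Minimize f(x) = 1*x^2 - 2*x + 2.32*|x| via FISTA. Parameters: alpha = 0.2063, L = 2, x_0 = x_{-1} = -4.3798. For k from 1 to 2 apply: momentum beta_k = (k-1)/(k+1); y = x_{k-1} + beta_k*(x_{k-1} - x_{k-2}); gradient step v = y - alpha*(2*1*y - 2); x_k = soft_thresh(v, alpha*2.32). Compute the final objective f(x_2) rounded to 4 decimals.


FISTA on f(x) = 1*x^2 - 2*x + 2.32*|x|
L = 2, alpha = 0.2063
Iteration 1: beta = 0.0, y = -4.3798 + 0.0*(-4.3798 + 4.3798) = -4.3798
  grad(y) = -10.7596, v = y - alpha*grad = -2.1601
  prox(v) = soft_thresh(-2.1601, 0.4786) = -1.6815
Iteration 2: beta = 0.3333, y = -1.6815 + 0.3333*(-1.6815 + 4.3798) = -0.782
  grad(y) = -3.5641, v = y - alpha*grad = -0.0468
  prox(v) = soft_thresh(-0.0468, 0.4786) = 0.0
f(x_2) = 1*0.0^2 - 2*0.0 + 2.32*|0.0| = 0.0


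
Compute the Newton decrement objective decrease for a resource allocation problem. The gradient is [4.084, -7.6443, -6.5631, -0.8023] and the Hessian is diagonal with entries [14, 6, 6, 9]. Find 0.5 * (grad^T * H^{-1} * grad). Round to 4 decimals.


Step 1: H is diagonal, so H^(-1) * g = [0.2917, -1.2741, -1.0939, -0.0891].
Step 2: g^T H^(-1) g = sum_i g_i^2 / H_ii
  = (4.084)^2/14 + (-7.6443)^2/6 + (-6.5631)^2/6 + (-0.8023)^2/9
  = 1.1914 + 9.7392 + 7.179 + 0.0715 = 18.1811
Step 3: Objective decrease = 0.5 * g^T H^(-1) g = 9.0906


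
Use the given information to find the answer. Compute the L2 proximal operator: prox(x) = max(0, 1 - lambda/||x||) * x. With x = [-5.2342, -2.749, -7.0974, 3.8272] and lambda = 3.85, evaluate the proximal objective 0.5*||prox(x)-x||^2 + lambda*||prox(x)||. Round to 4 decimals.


Step 1: Compute ||x||.
||x|| = 9.9987
Step 2: Compute scaling factor.
scale = max(0, 1 - 3.85/9.9987) = 0.615
Step 3: prox(x) = [-3.2188, -1.6905, -4.3646, 2.3535]
||prox(x)|| = 6.1487
Step 4: Proximal objective.
0.5*||prox-x||^2 = 7.4113
lambda*||prox|| = 23.6725
Total = 31.0838


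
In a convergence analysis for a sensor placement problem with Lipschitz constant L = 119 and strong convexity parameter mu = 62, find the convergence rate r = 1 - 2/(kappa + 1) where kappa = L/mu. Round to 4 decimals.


Step 1: Compute the condition number.
kappa = L/mu = 119/62 = 1.9194
Step 2: Compute the convergence rate.
r = 1 - 2/(kappa + 1) = 1 - 2*mu/(L + mu) = (L - mu)/(L + mu) = 57/181 = 0.3149


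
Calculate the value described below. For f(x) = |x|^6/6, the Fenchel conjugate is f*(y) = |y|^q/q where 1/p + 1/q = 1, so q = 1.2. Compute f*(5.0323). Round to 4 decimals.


The conjugate exponent q satisfies 1/p + 1/q = 1.
p = 6, so q = 6/(6 - 1) = 1.2
|y|^q = 5.0323^1.2 = 6.9522
f*(5.0323) = 6.9522 / 1.2 = 5.7935


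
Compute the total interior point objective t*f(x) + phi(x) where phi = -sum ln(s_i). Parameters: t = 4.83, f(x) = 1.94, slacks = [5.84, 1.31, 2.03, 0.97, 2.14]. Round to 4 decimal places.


Step 1: Compute log-barrier.
ln values: [1.7647, 0.27, 0.708, -0.0305, 0.7608]
phi = -(1.7647 + 0.27 + 0.708 - 0.0305 + 0.7608) = -3.4731
Step 2: Compute augmented objective.
t*f(x) = 4.83*1.94 = 9.3702
Total = 9.3702 - 3.4731 = 5.8971


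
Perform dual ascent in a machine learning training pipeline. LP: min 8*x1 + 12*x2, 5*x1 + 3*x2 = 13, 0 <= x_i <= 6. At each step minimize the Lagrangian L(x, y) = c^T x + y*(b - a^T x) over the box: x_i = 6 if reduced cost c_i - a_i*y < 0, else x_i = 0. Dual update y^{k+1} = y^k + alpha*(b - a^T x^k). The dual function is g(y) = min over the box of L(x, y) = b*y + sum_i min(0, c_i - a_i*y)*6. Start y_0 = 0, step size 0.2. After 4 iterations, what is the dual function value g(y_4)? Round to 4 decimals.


Dual ascent for LP: min 8*x1 + 12*x2, 5*x1 + 3*x2 = 13, 0 <= x_i <= 6
Step 1: y^k = 0.0, reduced costs: (8.0, 12.0)
  x^k = (0.0, 0.0), subgradient = b - a^T x = 13.0
  y^{k+1} = 0.0 + 0.2*13.0 = 2.6
Step 2: y^k = 2.6, reduced costs: (-5.0, 4.2)
  x^k = (6.0, 0.0), subgradient = b - a^T x = -17.0
  y^{k+1} = 2.6 + 0.2*-17.0 = -0.8
Step 3: y^k = -0.8, reduced costs: (12.0, 14.4)
  x^k = (0.0, 0.0), subgradient = b - a^T x = 13.0
  y^{k+1} = -0.8 + 0.2*13.0 = 1.8
Step 4: y^k = 1.8, reduced costs: (-1.0, 6.6)
  x^k = (6.0, 0.0), subgradient = b - a^T x = -17.0
  y^{k+1} = 1.8 + 0.2*-17.0 = -1.6
Dual objective at y_4 = -1.6: reduced costs (16.0, 16.8), box minimizer x = (0.0, 0.0)
g(y_4) = b*y + (c1 - a1*y)*x1 + (c2 - a2*y)*x2 = 13*(-1.6) + 16.0*0.0 + 16.8*0.0 = -20.8 + 0.0 + 0.0 = -20.8


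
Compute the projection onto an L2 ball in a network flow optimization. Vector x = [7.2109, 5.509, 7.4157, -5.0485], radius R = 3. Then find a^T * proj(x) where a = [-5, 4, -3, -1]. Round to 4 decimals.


Step 1: Compute ||x|| (intermediates to 6 decimals).
||x|| = sqrt(7.2109^2 + 5.509^2 + 7.4157^2 + (-5.0485)^2) = 12.760334
Step 2: Project.
Since ||x|| > R, scale = R/||x|| = 3/12.760334 = 0.235104, proj(x) = scale * x
proj(x) = [1.695311, 1.295188, 1.743461, -1.186923]
Step 3: Dot product.
a^T * proj(x) = -5*1.695311 + 4*1.295188 - 3*1.743461 - 1*(-1.186923) = -7.3393


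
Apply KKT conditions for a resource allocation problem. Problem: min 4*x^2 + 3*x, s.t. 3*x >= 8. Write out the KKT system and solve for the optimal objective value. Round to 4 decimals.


Step 1: Try lambda = 0 (constraint inactive).
x_unc = -3/(2*4) = -0.375
Check: 3*-0.375 = -1.125 < 8 -- violated!
Step 2: Constraint must be active: 3*x = 8
x* = 8/3 = 2.6667 (rounded; the exact value 8/3 is used below)
lambda = (2*4*(8/3) + 3)/3 = 8.1111
Step 3: Compute optimal value.
f(x*) = 4*(8/3)^2 + 3*(8/3) = 36.4444


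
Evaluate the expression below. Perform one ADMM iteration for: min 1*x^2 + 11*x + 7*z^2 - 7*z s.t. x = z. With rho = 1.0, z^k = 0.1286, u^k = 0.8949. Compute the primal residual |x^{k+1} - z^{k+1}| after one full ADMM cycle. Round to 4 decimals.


ADMM iteration with rho = 1.0, z^k = 0.1286, u^k = 0.8949
Step 1: x-update.
Minimize 1*x^2 + 11*x + (1.0/2)*(x - 0.1286 + 0.8949)^2
FOC: (2*1 + 1.0)*x = -11 + 1.0*(0.1286 - 0.8949)
x^{k+1} = -3.9221
Step 2: z-update.
Minimize 7*z^2 - 7*z + (1.0/2)*(-3.9221 - z + 0.8949)^2
FOC: (2*7 + 1.0)*z = 7 + 1.0*(-3.9221 + 0.8949)
z^{k+1} = 0.2649
Step 3: u-update.
u^{k+1} = 0.8949 - 3.9221 - 0.2649 = -3.2921
Step 4: Primal residual = |-3.9221 - 0.2649| = 4.187


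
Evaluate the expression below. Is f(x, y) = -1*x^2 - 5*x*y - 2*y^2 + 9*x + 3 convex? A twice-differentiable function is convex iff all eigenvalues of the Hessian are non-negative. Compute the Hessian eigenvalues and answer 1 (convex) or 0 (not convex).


The Hessian of f(x,y) = -1*x^2 - 5*x*y - 2*y^2 + 9*x + 3 is:
H = [[-2, -5], [-5, -4]]
Trace = -2 - 4 = -6
Determinant = -2*-4 - (-5)^2 = -17
Discriminant = (-6)^2 - 4*-17 = 104.0
Eigenvalues: lambda_1 = -8.099, lambda_2 = 2.099
The function is not convex.

0


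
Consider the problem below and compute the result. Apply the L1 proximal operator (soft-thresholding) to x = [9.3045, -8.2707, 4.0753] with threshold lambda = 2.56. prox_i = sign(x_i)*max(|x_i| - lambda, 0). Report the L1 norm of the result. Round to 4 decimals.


Soft-thresholding with lambda = 2.56:
prox(9.3045) = sign(9.3045)*max(|9.3045| - 2.56, 0) = 6.7445
prox(-8.2707) = sign(-8.2707)*max(|-8.2707| - 2.56, 0) = -5.7107
prox(4.0753) = sign(4.0753)*max(|4.0753| - 2.56, 0) = 1.5153
prox(x) = [6.7445, -5.7107, 1.5153]
||prox(x)||_1 = 6.7445 + 5.7107 + 1.5153 = 13.9705


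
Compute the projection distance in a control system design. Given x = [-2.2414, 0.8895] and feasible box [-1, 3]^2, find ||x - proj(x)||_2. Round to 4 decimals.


Project each component onto [-1, 3].
clip(-2.2414) = -1.0, clip(0.8895) = 0.8895
Projection = [-1.0, 0.8895]
Squared diffs: [1.5411, 0.0]
Distance = sqrt(1.5411) = 1.2414


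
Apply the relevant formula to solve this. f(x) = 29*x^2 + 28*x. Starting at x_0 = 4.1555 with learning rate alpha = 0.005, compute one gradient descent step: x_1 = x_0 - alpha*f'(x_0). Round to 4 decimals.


We compute the gradient at x_0 and apply the update.
f'(x) = 58*x + 28
f'(4.1555) = 58*4.1555 + 28 = 269.019
x_1 = 4.1555 - 0.005*269.019 = 2.8104


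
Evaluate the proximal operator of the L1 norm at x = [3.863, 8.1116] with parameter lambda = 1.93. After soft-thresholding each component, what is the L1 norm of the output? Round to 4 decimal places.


Soft-thresholding with lambda = 1.93:
prox(3.863) = sign(3.863)*max(|3.863| - 1.93, 0) = 1.933
prox(8.1116) = sign(8.1116)*max(|8.1116| - 1.93, 0) = 6.1816
prox(x) = [1.933, 6.1816]
||prox(x)||_1 = 1.933 + 6.1816 = 8.1146


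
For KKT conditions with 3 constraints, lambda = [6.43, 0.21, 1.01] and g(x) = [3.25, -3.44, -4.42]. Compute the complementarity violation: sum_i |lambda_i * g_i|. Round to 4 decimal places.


KKT complementary slackness check:
lambda_1 * g_1 = 6.43 * 3.25 = 20.8975
lambda_2 * g_2 = 0.21 * -3.44 = -0.7224
lambda_3 * g_3 = 1.01 * -4.42 = -4.4642
Total violation = 20.8975 + 0.7224 + 4.4642 = 26.0841


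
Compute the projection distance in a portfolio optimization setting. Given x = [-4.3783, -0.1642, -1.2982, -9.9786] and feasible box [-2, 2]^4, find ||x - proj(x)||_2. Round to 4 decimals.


Project each component onto [-2, 2].
clip(-4.3783) = -2.0, clip(-0.1642) = -0.1642, clip(-1.2982) = -1.2982, clip(-9.9786) = -2.0
Projection = [-2.0, -0.1642, -1.2982, -2.0]
Squared diffs: [5.6563, 0.0, 0.0, 63.6581]
Distance = sqrt(69.3144) = 8.3255


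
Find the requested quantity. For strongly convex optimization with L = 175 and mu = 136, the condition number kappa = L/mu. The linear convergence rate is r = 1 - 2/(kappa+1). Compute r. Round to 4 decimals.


Step 1: Compute the condition number.
kappa = L/mu = 175/136 = 1.2868
Step 2: Compute the convergence rate.
r = 1 - 2/(kappa + 1) = 1 - 2*mu/(L + mu) = (L - mu)/(L + mu) = 39/311 = 0.1254


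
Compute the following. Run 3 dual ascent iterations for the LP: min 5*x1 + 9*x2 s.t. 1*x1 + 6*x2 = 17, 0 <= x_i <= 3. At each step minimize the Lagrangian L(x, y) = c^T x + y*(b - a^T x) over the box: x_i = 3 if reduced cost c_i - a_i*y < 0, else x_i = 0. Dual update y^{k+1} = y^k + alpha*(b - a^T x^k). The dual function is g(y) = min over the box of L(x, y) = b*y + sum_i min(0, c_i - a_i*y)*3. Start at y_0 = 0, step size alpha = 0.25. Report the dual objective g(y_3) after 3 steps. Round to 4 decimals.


Dual ascent for LP: min 5*x1 + 9*x2, 1*x1 + 6*x2 = 17, 0 <= x_i <= 3
Step 1: y^k = 0.0, reduced costs: (5.0, 9.0)
  x^k = (0.0, 0.0), subgradient = b - a^T x = 17.0
  y^{k+1} = 0.0 + 0.25*17.0 = 4.25
Step 2: y^k = 4.25, reduced costs: (0.75, -16.5)
  x^k = (0.0, 3.0), subgradient = b - a^T x = -1.0
  y^{k+1} = 4.25 + 0.25*-1.0 = 4.0
Step 3: y^k = 4.0, reduced costs: (1.0, -15.0)
  x^k = (0.0, 3.0), subgradient = b - a^T x = -1.0
  y^{k+1} = 4.0 + 0.25*-1.0 = 3.75
Dual objective at y_3 = 3.75: reduced costs (1.25, -13.5), box minimizer x = (0.0, 3.0)
g(y_3) = b*y + (c1 - a1*y)*x1 + (c2 - a2*y)*x2 = 17*3.75 + 1.25*0.0 + (-13.5)*3.0 = 63.75 + 0.0 - 40.5 = 23.25


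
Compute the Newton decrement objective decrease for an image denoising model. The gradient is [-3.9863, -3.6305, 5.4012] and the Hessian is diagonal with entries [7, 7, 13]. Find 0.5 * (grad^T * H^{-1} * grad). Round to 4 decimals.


Step 1: H is diagonal, so H^(-1) * g = [-0.5695, -0.5186, 0.4155].
Step 2: g^T H^(-1) g = sum_i g_i^2 / H_ii
  = (-3.9863)^2/7 + (-3.6305)^2/7 + (5.4012)^2/13
  = 2.2701 + 1.8829 + 2.2441 = 6.3971
Step 3: Objective decrease = 0.5 * g^T H^(-1) g = 3.1985


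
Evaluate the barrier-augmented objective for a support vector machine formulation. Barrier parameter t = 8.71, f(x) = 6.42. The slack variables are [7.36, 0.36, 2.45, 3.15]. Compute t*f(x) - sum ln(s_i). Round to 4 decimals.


Step 1: Compute log-barrier.
ln values: [1.9961, -1.0217, 0.8961, 1.1474]
phi = -(1.9961 - 1.0217 + 0.8961 + 1.1474) = -3.0179
Step 2: Compute augmented objective.
t*f(x) = 8.71*6.42 = 55.9182
Total = 55.9182 - 3.0179 = 52.9003


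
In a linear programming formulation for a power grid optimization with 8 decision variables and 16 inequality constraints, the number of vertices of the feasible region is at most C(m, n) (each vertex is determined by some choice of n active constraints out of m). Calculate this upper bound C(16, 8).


Each vertex corresponds to some choice of n active constraints out of m, so the number of vertices is at most C(m, n) = m! / (n!(m-n)!).
m = 16, n = 8
Numerator: 16 * 15 * 14 * 13 * 12 * 11 * 10 * 9
Denominator: 8! = 40320
C(16, 8) = 12870


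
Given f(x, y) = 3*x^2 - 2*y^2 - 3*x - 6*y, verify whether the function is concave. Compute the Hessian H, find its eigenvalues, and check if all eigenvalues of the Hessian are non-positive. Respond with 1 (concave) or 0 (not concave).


The Hessian of f(x,y) = 3*x^2 - 2*y^2 - 3*x - 6*y is:
H = [[6, 0], [0, -4]]
Trace = 6 - 4 = 2
Determinant = 6*-4 - (0)^2 = -24
Discriminant = (2)^2 - 4*-24 = 100.0
Eigenvalues: lambda_1 = -4.0, lambda_2 = 6.0
The function is not concave.

0


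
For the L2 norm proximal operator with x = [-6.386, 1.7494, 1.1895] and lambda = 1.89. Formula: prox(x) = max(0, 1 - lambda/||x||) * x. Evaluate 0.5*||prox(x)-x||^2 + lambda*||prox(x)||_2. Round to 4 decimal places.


Step 1: Compute ||x||.
||x|| = 6.7273
Step 2: Compute scaling factor.
scale = max(0, 1 - 1.89/6.7273) = 0.7191
Step 3: prox(x) = [-4.5919, 1.2579, 0.8553]
||prox(x)|| = 4.8373
Step 4: Proximal objective.
0.5*||prox-x||^2 = 1.7861
lambda*||prox|| = 9.1425
Total = 10.9285


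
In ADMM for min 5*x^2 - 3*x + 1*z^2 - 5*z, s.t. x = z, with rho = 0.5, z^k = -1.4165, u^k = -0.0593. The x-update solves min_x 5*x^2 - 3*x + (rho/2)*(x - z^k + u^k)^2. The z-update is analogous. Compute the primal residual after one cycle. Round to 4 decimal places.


ADMM iteration with rho = 0.5, z^k = -1.4165, u^k = -0.0593
Step 1: x-update.
Minimize 5*x^2 - 3*x + (0.5/2)*(x + 1.4165 - 0.0593)^2
FOC: (2*5 + 0.5)*x = 3 + 0.5*(-1.4165 + 0.0593)
x^{k+1} = 0.2211
Step 2: z-update.
Minimize 1*z^2 - 5*z + (0.5/2)*(0.2211 - z - 0.0593)^2
FOC: (2*1 + 0.5)*z = 5 + 0.5*(0.2211 - 0.0593)
z^{k+1} = 2.0324
Step 3: u-update.
u^{k+1} = -0.0593 + 0.2211 - 2.0324 = -1.8706
Step 4: Primal residual = |0.2211 - 2.0324| = 1.8113


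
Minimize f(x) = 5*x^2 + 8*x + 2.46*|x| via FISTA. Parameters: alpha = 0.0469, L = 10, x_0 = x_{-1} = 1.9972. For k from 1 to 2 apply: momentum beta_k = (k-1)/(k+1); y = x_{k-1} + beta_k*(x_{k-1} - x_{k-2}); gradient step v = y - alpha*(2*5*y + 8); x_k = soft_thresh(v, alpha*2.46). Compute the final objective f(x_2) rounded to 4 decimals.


FISTA on f(x) = 5*x^2 + 8*x + 2.46*|x|
L = 10, alpha = 0.0469
Iteration 1: beta = 0.0, y = 1.9972 + 0.0*(1.9972 - 1.9972) = 1.9972
  grad(y) = 27.972, v = y - alpha*grad = 0.6853
  prox(v) = soft_thresh(0.6853, 0.1154) = 0.5699
Iteration 2: beta = 0.3333, y = 0.5699 + 0.3333*(0.5699 - 1.9972) = 0.0942
  grad(y) = 8.9419, v = y - alpha*grad = -0.3252
  prox(v) = soft_thresh(-0.3252, 0.1154) = -0.2098
f(x_2) = 5*(-0.2098)^2 + 8*(-0.2098) + 2.46*|-0.2098| = -0.9423


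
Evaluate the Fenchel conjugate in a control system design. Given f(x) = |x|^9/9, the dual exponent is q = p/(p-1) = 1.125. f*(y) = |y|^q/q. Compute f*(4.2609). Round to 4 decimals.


The conjugate exponent q satisfies 1/p + 1/q = 1.
p = 9, so q = 9/(9 - 1) = 1.125
|y|^q = 4.2609^1.125 = 5.1073
f*(4.2609) = 5.1073 / 1.125 = 4.5398


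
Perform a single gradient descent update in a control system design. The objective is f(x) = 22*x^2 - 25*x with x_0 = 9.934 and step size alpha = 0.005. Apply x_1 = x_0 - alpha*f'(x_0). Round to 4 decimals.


We compute the gradient at x_0 and apply the update.
f'(x) = 44*x - 25
f'(9.934) = 44*9.934 - 25 = 412.096
x_1 = 9.934 - 0.005*412.096 = 7.8735


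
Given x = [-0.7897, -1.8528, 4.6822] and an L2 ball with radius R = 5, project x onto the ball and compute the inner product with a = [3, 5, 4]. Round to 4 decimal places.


Step 1: Compute ||x|| (intermediates to 6 decimals).
||x|| = sqrt((-0.7897)^2 + (-1.8528)^2 + 4.6822^2) = 5.097008
Step 2: Project.
Since ||x|| > R, scale = R/||x|| = 5/5.097008 = 0.980968, proj(x) = scale * x
proj(x) = [-0.77467, -1.817538, 4.593088]
Step 3: Dot product.
a^T * proj(x) = 3*(-0.77467) + 5*(-1.817538) + 4*4.593088 = 6.9607


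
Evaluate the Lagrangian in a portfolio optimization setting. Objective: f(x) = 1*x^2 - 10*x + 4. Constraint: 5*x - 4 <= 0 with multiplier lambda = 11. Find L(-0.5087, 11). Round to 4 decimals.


Step 1: Evaluate f(x).
f(-0.5087) = 1*(-0.5087)^2 - 10*(-0.5087) + 4 = 9.3458
Step 2: Evaluate g(x).
g(-0.5087) = 5*-0.5087 - 4 = -6.5435
Step 3: Compute Lagrangian.
L = 9.3458 + 11*-6.5435 = -62.6327


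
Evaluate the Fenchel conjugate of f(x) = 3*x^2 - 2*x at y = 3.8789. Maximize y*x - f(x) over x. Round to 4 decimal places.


f*(y) = sup_x {y*x - a*x^2 - b*x} = sup_x {(y-b)*x - a*x^2}
FOC: (y - b) - 2a*x = 0 => x* = (y - b)/(2a)
x* = (3.8789 + 2)/(2*3) = 0.9798
f*(3.8789) = (y-b)^2/(4a) = (3.8789 + 2)^2/(4*3)
= 34.5615/12 = 2.8801


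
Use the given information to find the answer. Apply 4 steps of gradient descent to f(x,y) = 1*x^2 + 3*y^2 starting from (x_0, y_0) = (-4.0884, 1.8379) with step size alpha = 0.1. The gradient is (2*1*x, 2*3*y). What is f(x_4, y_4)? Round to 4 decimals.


Gradient descent on f(x,y) = 1*x^2 + 3*y^2.
Starting point: (-4.0884, 1.8379), alpha = 0.1
Step 1: grad_x = 2*1*-4.0884 = -8.1768, grad_y = 2*3*1.8379 = 11.0274
  x_1 = -4.0884 - 0.1*-8.1768 = -3.2707
  y_1 = 1.8379 - 0.1*11.0274 = 0.7352
Step 2: grad_x = 2*1*-3.2707 = -6.5414, grad_y = 2*3*0.7352 = 4.411
  x_2 = -3.2707 - 0.1*-6.5414 = -2.6166
  y_2 = 0.7352 - 0.1*4.411 = 0.2941
Step 3: grad_x = 2*1*-2.6166 = -5.2332, grad_y = 2*3*0.2941 = 1.7644
  x_3 = -2.6166 - 0.1*-5.2332 = -2.0933
  y_3 = 0.2941 - 0.1*1.7644 = 0.1176
Step 4: grad_x = 2*1*-2.0933 = -4.1865, grad_y = 2*3*0.1176 = 0.7058
  x_4 = -2.0933 - 0.1*-4.1865 = -1.6746
  y_4 = 0.1176 - 0.1*0.7058 = 0.0471
f(-1.6746, 0.0471) = 1*(-1.6746)^2 + 3*0.0471^2 = 2.811


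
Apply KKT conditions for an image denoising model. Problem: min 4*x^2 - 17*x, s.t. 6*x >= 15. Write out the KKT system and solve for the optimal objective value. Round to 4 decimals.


Step 1: Try lambda = 0 (constraint inactive).
x_unc = 17/(2*4) = 2.125
Check: 6*2.125 = 12.75 < 15 -- violated!
Step 2: Constraint must be active: 6*x = 15
x* = 15/6 = 2.5
lambda = (2*4*2.5 - 17)/6 = 0.5
Step 3: Compute optimal value.
f(x*) = 4*2.5^2 - 17*2.5 = -17.5


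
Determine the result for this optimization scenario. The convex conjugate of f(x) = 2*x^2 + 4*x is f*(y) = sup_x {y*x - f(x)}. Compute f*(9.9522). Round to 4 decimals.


f*(y) = sup_x {y*x - a*x^2 - b*x} = sup_x {(y-b)*x - a*x^2}
FOC: (y - b) - 2a*x = 0 => x* = (y - b)/(2a)
x* = (9.9522 - 4)/(2*2) = 1.4881
f*(9.9522) = (y-b)^2/(4a) = (9.9522 - 4)^2/(4*2)
= 35.4287/8 = 4.4286


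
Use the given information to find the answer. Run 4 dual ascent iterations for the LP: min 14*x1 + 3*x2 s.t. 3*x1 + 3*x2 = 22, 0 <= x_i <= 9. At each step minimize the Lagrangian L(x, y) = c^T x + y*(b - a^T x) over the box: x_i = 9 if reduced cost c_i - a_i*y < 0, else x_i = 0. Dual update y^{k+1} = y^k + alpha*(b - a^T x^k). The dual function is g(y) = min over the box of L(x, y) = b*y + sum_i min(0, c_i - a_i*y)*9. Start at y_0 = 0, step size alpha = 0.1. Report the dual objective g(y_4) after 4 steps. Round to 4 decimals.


Dual ascent for LP: min 14*x1 + 3*x2, 3*x1 + 3*x2 = 22, 0 <= x_i <= 9
Step 1: y^k = 0.0, reduced costs: (14.0, 3.0)
  x^k = (0.0, 0.0), subgradient = b - a^T x = 22.0
  y^{k+1} = 0.0 + 0.1*22.0 = 2.2
Step 2: y^k = 2.2, reduced costs: (7.4, -3.6)
  x^k = (0.0, 9.0), subgradient = b - a^T x = -5.0
  y^{k+1} = 2.2 + 0.1*-5.0 = 1.7
Step 3: y^k = 1.7, reduced costs: (8.9, -2.1)
  x^k = (0.0, 9.0), subgradient = b - a^T x = -5.0
  y^{k+1} = 1.7 + 0.1*-5.0 = 1.2
Step 4: y^k = 1.2, reduced costs: (10.4, -0.6)
  x^k = (0.0, 9.0), subgradient = b - a^T x = -5.0
  y^{k+1} = 1.2 + 0.1*-5.0 = 0.7
Dual objective at y_4 = 0.7: reduced costs (11.9, 0.9), box minimizer x = (0.0, 0.0)
g(y_4) = b*y + (c1 - a1*y)*x1 + (c2 - a2*y)*x2 = 22*0.7 + 11.9*0.0 + 0.9*0.0 = 15.4 + 0.0 + 0.0 = 15.4


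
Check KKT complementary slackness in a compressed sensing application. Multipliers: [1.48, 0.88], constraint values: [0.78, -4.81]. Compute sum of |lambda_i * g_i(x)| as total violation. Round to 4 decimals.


KKT complementary slackness check:
lambda_1 * g_1 = 1.48 * 0.78 = 1.1544
lambda_2 * g_2 = 0.88 * -4.81 = -4.2328
Total violation = 1.1544 + 4.2328 = 5.3872


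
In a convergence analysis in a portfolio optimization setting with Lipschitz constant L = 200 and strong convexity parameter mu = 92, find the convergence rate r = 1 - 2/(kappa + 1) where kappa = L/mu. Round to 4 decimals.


Step 1: Compute the condition number.
kappa = L/mu = 200/92 = 2.1739
Step 2: Compute the convergence rate.
r = 1 - 2/(kappa + 1) = 1 - 2*mu/(L + mu) = (L - mu)/(L + mu) = 108/292 = 0.3699


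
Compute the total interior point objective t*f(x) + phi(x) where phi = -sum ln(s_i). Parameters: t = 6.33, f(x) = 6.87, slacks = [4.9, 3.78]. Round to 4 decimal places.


Step 1: Compute log-barrier.
ln values: [1.5892, 1.3297]
phi = -(1.5892 + 1.3297) = -2.919
Step 2: Compute augmented objective.
t*f(x) = 6.33*6.87 = 43.4871
Total = 43.4871 - 2.919 = 40.5681


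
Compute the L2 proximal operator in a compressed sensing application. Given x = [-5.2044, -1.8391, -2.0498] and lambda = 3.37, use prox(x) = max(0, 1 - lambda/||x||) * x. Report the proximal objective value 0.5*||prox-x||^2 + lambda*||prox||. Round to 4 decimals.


Step 1: Compute ||x||.
||x|| = 5.8881
Step 2: Compute scaling factor.
scale = max(0, 1 - 3.37/5.8881) = 0.4277
Step 3: prox(x) = [-2.2257, -0.7865, -0.8766]
||prox(x)|| = 2.5181
Step 4: Proximal objective.
0.5*||prox-x||^2 = 5.6785
lambda*||prox|| = 8.486
Total = 14.1645


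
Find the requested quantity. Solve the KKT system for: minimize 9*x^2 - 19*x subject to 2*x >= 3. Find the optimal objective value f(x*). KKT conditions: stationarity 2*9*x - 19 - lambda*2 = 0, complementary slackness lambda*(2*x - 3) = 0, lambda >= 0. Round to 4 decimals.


Step 1: Try lambda = 0 (constraint inactive).
x_unc = 19/(2*9) = 1.0556
Check: 2*1.0556 = 2.1112 < 3 -- violated!
Step 2: Constraint must be active: 2*x = 3
x* = 3/2 = 1.5
lambda = (2*9*1.5 - 19)/2 = 4.0
Step 3: Compute optimal value.
f(x*) = 9*1.5^2 - 19*1.5 = -8.25


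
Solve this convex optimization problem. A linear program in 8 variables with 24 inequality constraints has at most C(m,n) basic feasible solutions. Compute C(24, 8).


Each vertex corresponds to some choice of n active constraints out of m, so the number of vertices is at most C(m, n) = m! / (n!(m-n)!).
m = 24, n = 8
Numerator: 24 * 23 * 22 * 21 * 20 * 19 * 18 * 17
Denominator: 8! = 40320
C(24, 8) = 735471


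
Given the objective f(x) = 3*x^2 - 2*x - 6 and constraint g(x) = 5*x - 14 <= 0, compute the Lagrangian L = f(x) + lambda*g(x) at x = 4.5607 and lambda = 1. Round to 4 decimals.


Step 1: Evaluate f(x).
f(4.5607) = 3*4.5607^2 - 2*4.5607 - 6 = 47.2786
Step 2: Evaluate g(x).
g(4.5607) = 5*4.5607 - 14 = 8.8035
Step 3: Compute Lagrangian.
L = 47.2786 + 1*8.8035 = 56.0821


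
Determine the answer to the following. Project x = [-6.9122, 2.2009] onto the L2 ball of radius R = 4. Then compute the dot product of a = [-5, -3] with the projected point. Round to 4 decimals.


Step 1: Compute ||x|| (intermediates to 6 decimals).
||x|| = sqrt((-6.9122)^2 + 2.2009^2) = 7.254135
Step 2: Project.
Since ||x|| > R, scale = R/||x|| = 4/7.254135 = 0.55141, proj(x) = scale * x
proj(x) = [-3.811456, 1.213598]
Step 3: Dot product.
a^T * proj(x) = -5*(-3.811456) - 3*1.213598 = 15.4165


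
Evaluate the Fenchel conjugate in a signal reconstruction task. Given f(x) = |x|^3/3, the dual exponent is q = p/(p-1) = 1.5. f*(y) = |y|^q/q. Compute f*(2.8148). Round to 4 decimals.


The conjugate exponent q satisfies 1/p + 1/q = 1.
p = 3, so q = 3/(3 - 1) = 1.5
|y|^q = 2.8148^1.5 = 4.7225
f*(2.8148) = 4.7225 / 1.5 = 3.1483


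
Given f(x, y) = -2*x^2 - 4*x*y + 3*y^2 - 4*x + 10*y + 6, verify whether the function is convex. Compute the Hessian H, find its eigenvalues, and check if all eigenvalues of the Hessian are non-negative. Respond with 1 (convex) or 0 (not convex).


The Hessian of f(x,y) = -2*x^2 - 4*x*y + 3*y^2 - 4*x + 10*y + 6 is:
H = [[-4, -4], [-4, 6]]
Trace = -4 + 6 = 2
Determinant = -4*6 - (-4)^2 = -40
Discriminant = (2)^2 - 4*-40 = 164.0
Eigenvalues: lambda_1 = -5.4031, lambda_2 = 7.4031
The function is not convex.

0


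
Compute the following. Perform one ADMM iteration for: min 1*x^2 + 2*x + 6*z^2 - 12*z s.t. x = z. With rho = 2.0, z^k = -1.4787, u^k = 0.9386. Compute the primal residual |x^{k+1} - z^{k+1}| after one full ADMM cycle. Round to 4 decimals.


ADMM iteration with rho = 2.0, z^k = -1.4787, u^k = 0.9386
Step 1: x-update.
Minimize 1*x^2 + 2*x + (2.0/2)*(x + 1.4787 + 0.9386)^2
FOC: (2*1 + 2.0)*x = -2 + 2.0*(-1.4787 - 0.9386)
x^{k+1} = -1.7087
Step 2: z-update.
Minimize 6*z^2 - 12*z + (2.0/2)*(-1.7087 - z + 0.9386)^2
FOC: (2*6 + 2.0)*z = 12 + 2.0*(-1.7087 + 0.9386)
z^{k+1} = 0.7471
Step 3: u-update.
u^{k+1} = 0.9386 - 1.7087 - 0.7471 = -1.5172
Step 4: Primal residual = |-1.7087 - 0.7471| = 2.4558


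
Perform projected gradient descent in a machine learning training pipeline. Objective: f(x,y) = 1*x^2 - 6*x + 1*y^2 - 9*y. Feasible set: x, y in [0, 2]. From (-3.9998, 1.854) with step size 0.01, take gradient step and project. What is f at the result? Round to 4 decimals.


Step 1: Compute gradient at (-3.9998, 1.854).
grad_x = 2*1*-3.9998 - 6 = -13.9996
grad_y = 2*1*1.854 - 9 = -5.292
Step 2: Gradient step.
x_raw = -3.9998 - 0.01*-13.9996 = -3.8598
y_raw = 1.854 - 0.01*-5.292 = 1.9069
Step 3: Project onto [0, 2].
x_proj = clip(-3.8598) = 0.0
y_proj = clip(1.9069) = 1.9069
Step 4: Evaluate f.
f(0.0, 1.9069) = -13.5259


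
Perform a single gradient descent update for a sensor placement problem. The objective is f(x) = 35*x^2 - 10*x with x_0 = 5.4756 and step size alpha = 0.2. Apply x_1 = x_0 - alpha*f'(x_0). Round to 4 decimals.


We compute the gradient at x_0 and apply the update.
f'(x) = 70*x - 10
f'(5.4756) = 70*5.4756 - 10 = 373.292
x_1 = 5.4756 - 0.2*373.292 = -69.1828


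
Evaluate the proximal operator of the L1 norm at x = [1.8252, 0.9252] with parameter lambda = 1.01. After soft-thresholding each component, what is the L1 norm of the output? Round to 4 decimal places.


Soft-thresholding with lambda = 1.01:
prox(1.8252) = sign(1.8252)*max(|1.8252| - 1.01, 0) = 0.8152
prox(0.9252) = sign(0.9252)*max(|0.9252| - 1.01, 0) = 0.0
prox(x) = [0.8152, 0.0]
||prox(x)||_1 = 0.8152 + 0.0 = 0.8152


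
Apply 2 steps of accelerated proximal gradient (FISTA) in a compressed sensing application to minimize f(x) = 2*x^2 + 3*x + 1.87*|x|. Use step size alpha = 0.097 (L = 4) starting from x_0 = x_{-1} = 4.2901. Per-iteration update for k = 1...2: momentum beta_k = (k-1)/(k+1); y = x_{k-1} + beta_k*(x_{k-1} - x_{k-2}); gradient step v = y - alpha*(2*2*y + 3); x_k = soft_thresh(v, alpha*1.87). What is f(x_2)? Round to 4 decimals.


FISTA on f(x) = 2*x^2 + 3*x + 1.87*|x|
L = 4, alpha = 0.097
Iteration 1: beta = 0.0, y = 4.2901 + 0.0*(4.2901 - 4.2901) = 4.2901
  grad(y) = 20.1604, v = y - alpha*grad = 2.3345
  prox(v) = soft_thresh(2.3345, 0.1814) = 2.1532
Iteration 2: beta = 0.3333, y = 2.1532 + 0.3333*(2.1532 - 4.2901) = 1.4408
  grad(y) = 8.7633, v = y - alpha*grad = 0.5908
  prox(v) = soft_thresh(0.5908, 0.1814) = 0.4094
f(x_2) = 2*0.4094^2 + 3*0.4094 + 1.87*|0.4094| = 2.329


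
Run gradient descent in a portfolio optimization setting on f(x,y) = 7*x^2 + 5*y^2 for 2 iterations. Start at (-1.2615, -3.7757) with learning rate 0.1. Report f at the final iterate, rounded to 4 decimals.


Gradient descent on f(x,y) = 7*x^2 + 5*y^2.
Starting point: (-1.2615, -3.7757), alpha = 0.1
Step 1: grad_x = 2*7*-1.2615 = -17.661, grad_y = 2*5*-3.7757 = -37.757
  x_1 = -1.2615 - 0.1*-17.661 = 0.5046
  y_1 = -3.7757 - 0.1*-37.757 = 0.0
Step 2: grad_x = 2*7*0.5046 = 7.0644, grad_y = 2*5*0.0 = 0.0
  x_2 = 0.5046 - 0.1*7.0644 = -0.2018
  y_2 = 0.0 - 0.1*0.0 = 0.0
f(-0.2018, 0.0) = 7*(-0.2018)^2 + 5*0.0^2 = 0.2852


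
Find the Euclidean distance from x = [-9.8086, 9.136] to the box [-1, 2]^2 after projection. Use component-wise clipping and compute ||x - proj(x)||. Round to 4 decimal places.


Project each component onto [-1, 2].
clip(-9.8086) = -1.0, clip(9.136) = 2.0
Projection = [-1.0, 2.0]
Squared diffs: [77.5914, 50.9225]
Distance = sqrt(128.5139) = 11.3364


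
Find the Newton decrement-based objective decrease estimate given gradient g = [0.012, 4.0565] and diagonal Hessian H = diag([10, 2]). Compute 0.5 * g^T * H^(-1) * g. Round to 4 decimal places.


Step 1: H is diagonal, so H^(-1) * g = [0.0012, 2.0283].
Step 2: g^T H^(-1) g = sum_i g_i^2 / H_ii
  = (0.012)^2/10 + (4.0565)^2/2
  = 0.0 + 8.2276 = 8.2276
Step 3: Objective decrease = 0.5 * g^T H^(-1) g = 4.1138


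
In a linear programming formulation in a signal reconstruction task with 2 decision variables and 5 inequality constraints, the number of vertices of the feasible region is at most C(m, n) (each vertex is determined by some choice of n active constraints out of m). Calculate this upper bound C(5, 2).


Each vertex corresponds to some choice of n active constraints out of m, so the number of vertices is at most C(m, n) = m! / (n!(m-n)!).
m = 5, n = 2
Numerator: 5 * 4
Denominator: 2! = 2
C(5, 2) = 10


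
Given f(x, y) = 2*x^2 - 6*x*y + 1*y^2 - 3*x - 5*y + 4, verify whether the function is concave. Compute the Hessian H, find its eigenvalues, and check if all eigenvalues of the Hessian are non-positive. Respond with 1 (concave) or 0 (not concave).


The Hessian of f(x,y) = 2*x^2 - 6*x*y + 1*y^2 - 3*x - 5*y + 4 is:
H = [[4, -6], [-6, 2]]
Trace = 4 + 2 = 6
Determinant = 4*2 - (-6)^2 = -28
Discriminant = (6)^2 - 4*-28 = 148.0
Eigenvalues: lambda_1 = -3.0828, lambda_2 = 9.0828
The function is not concave.

0


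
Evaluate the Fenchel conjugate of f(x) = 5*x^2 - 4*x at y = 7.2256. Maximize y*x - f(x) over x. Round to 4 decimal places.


f*(y) = sup_x {y*x - a*x^2 - b*x} = sup_x {(y-b)*x - a*x^2}
FOC: (y - b) - 2a*x = 0 => x* = (y - b)/(2a)
x* = (7.2256 + 4)/(2*5) = 1.1226
f*(7.2256) = (y-b)^2/(4a) = (7.2256 + 4)^2/(4*5)
= 126.0141/20 = 6.3007


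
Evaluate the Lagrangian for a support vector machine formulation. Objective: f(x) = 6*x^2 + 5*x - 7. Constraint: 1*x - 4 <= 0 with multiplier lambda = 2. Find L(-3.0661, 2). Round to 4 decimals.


Step 1: Evaluate f(x).
f(-3.0661) = 6*(-3.0661)^2 + 5*(-3.0661) - 7 = 34.0753
Step 2: Evaluate g(x).
g(-3.0661) = 1*-3.0661 - 4 = -7.0661
Step 3: Compute Lagrangian.
L = 34.0753 + 2*-7.0661 = 19.9431


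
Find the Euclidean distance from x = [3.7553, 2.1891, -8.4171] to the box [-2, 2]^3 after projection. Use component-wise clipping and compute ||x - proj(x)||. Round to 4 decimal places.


Project each component onto [-2, 2].
clip(3.7553) = 2.0, clip(2.1891) = 2.0, clip(-8.4171) = -2.0
Projection = [2.0, 2.0, -2.0]
Squared diffs: [3.0811, 0.0358, 41.1792]
Distance = sqrt(44.2961) = 6.6555


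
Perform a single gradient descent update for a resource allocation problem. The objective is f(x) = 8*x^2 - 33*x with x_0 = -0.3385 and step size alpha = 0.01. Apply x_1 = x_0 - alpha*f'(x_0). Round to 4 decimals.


We compute the gradient at x_0 and apply the update.
f'(x) = 16*x - 33
f'(-0.3385) = 16*-0.3385 - 33 = -38.416
x_1 = -0.3385 - 0.01*-38.416 = 0.0457


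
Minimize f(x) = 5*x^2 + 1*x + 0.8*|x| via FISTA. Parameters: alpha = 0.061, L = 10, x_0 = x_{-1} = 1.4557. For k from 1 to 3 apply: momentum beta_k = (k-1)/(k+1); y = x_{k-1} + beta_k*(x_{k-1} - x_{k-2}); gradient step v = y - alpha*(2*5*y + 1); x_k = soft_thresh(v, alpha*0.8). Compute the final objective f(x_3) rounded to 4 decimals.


FISTA on f(x) = 5*x^2 + 1*x + 0.8*|x|
L = 10, alpha = 0.061
Iteration 1: beta = 0.0, y = 1.4557 + 0.0*(1.4557 - 1.4557) = 1.4557
  grad(y) = 15.557, v = y - alpha*grad = 0.5067
  prox(v) = soft_thresh(0.5067, 0.0488) = 0.4579
Iteration 2: beta = 0.3333, y = 0.4579 + 0.3333*(0.4579 - 1.4557) = 0.1253
  grad(y) = 2.2533, v = y - alpha*grad = -0.0121
  prox(v) = soft_thresh(-0.0121, 0.0488) = 0.0
Iteration 3: beta = 0.5, y = 0.0 + 0.5*(0.0 - 0.4579) = -0.229
  grad(y) = -1.2896, v = y - alpha*grad = -0.1503
  prox(v) = soft_thresh(-0.1503, 0.0488) = -0.1015
f(x_3) = 5*(-0.1015)^2 + 1*(-0.1015) + 0.8*|-0.1015| = 0.0312


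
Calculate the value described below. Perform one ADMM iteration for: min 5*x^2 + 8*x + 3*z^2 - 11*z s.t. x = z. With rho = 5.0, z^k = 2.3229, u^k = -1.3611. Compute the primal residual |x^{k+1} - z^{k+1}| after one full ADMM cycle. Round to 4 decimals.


ADMM iteration with rho = 5.0, z^k = 2.3229, u^k = -1.3611
Step 1: x-update.
Minimize 5*x^2 + 8*x + (5.0/2)*(x - 2.3229 - 1.3611)^2
FOC: (2*5 + 5.0)*x = -8 + 5.0*(2.3229 + 1.3611)
x^{k+1} = 0.6947
Step 2: z-update.
Minimize 3*z^2 - 11*z + (5.0/2)*(0.6947 - z - 1.3611)^2
FOC: (2*3 + 5.0)*z = 11 + 5.0*(0.6947 - 1.3611)
z^{k+1} = 0.6971
Step 3: u-update.
u^{k+1} = -1.3611 + 0.6947 - 0.6971 = -1.3635
Step 4: Primal residual = |0.6947 - 0.6971| = 0.0024


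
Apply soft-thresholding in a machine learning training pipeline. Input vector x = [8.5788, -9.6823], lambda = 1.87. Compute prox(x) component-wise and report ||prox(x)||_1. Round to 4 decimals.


Soft-thresholding with lambda = 1.87:
prox(8.5788) = sign(8.5788)*max(|8.5788| - 1.87, 0) = 6.7088
prox(-9.6823) = sign(-9.6823)*max(|-9.6823| - 1.87, 0) = -7.8123
prox(x) = [6.7088, -7.8123]
||prox(x)||_1 = 6.7088 + 7.8123 = 14.5211


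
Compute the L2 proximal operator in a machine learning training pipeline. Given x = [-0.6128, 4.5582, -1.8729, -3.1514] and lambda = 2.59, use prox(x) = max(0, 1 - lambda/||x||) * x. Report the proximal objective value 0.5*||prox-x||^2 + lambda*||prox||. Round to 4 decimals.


Step 1: Compute ||x||.
||x|| = 5.8815
Step 2: Compute scaling factor.
scale = max(0, 1 - 2.59/5.8815) = 0.5596
Step 3: prox(x) = [-0.3429, 2.5509, -1.0481, -1.7636]
||prox(x)|| = 3.2915
Step 4: Proximal objective.
0.5*||prox-x||^2 = 3.3541
lambda*||prox|| = 8.525
Total = 11.879


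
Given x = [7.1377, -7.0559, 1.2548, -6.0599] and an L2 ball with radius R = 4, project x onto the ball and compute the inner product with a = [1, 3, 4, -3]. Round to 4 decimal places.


Step 1: Compute ||x|| (intermediates to 6 decimals).
||x|| = sqrt(7.1377^2 + (-7.0559)^2 + 1.2548^2 + (-6.0599)^2) = 11.791073
Step 2: Project.
Since ||x|| > R, scale = R/||x|| = 4/11.791073 = 0.33924, proj(x) = scale * x
proj(x) = [2.421393, -2.393644, 0.425678, -2.05576]
Step 3: Dot product.
a^T * proj(x) = 1*2.421393 + 3*(-2.393644) + 4*0.425678 - 3*(-2.05576) = 3.1105


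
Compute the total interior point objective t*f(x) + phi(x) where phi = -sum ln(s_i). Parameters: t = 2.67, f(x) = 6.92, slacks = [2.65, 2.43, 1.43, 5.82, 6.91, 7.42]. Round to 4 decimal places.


Step 1: Compute log-barrier.
ln values: [0.9746, 0.8879, 0.3577, 1.7613, 1.933, 2.0042]
phi = -(0.9746 + 0.8879 + 0.3577 + 1.7613 + 1.933 + 2.0042) = -7.9186
Step 2: Compute augmented objective.
t*f(x) = 2.67*6.92 = 18.4764
Total = 18.4764 - 7.9186 = 10.5578


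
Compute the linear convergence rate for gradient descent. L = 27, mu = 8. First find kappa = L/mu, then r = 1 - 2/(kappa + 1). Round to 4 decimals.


Step 1: Compute the condition number.
kappa = L/mu = 27/8 = 3.375
Step 2: Compute the convergence rate.
r = 1 - 2/(kappa + 1) = 1 - 2*mu/(L + mu) = (L - mu)/(L + mu) = 19/35 = 0.5429


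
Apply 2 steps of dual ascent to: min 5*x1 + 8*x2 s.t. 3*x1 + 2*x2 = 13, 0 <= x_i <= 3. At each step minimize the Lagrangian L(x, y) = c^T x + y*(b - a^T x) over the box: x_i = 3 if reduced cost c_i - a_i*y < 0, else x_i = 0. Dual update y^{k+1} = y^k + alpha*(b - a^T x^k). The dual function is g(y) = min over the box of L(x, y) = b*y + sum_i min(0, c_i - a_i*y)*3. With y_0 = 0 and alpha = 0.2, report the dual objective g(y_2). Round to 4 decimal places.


Dual ascent for LP: min 5*x1 + 8*x2, 3*x1 + 2*x2 = 13, 0 <= x_i <= 3
Step 1: y^k = 0.0, reduced costs: (5.0, 8.0)
  x^k = (0.0, 0.0), subgradient = b - a^T x = 13.0
  y^{k+1} = 0.0 + 0.2*13.0 = 2.6
Step 2: y^k = 2.6, reduced costs: (-2.8, 2.8)
  x^k = (3.0, 0.0), subgradient = b - a^T x = 4.0
  y^{k+1} = 2.6 + 0.2*4.0 = 3.4
Dual objective at y_2 = 3.4: reduced costs (-5.2, 1.2), box minimizer x = (3.0, 0.0)
g(y_2) = b*y + (c1 - a1*y)*x1 + (c2 - a2*y)*x2 = 13*3.4 + (-5.2)*3.0 + 1.2*0.0 = 44.2 - 15.6 + 0.0 = 28.6


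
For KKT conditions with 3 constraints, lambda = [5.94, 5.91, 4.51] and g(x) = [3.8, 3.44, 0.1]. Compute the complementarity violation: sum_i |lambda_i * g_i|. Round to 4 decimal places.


KKT complementary slackness check:
lambda_1 * g_1 = 5.94 * 3.8 = 22.572
lambda_2 * g_2 = 5.91 * 3.44 = 20.3304
lambda_3 * g_3 = 4.51 * 0.1 = 0.451
Total violation = 22.572 + 20.3304 + 0.451 = 43.3534


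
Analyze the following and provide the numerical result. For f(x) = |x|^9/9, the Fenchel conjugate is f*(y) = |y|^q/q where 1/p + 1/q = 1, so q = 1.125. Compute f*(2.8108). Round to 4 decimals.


The conjugate exponent q satisfies 1/p + 1/q = 1.
p = 9, so q = 9/(9 - 1) = 1.125
|y|^q = 2.8108^1.125 = 3.1984
f*(2.8108) = 3.1984 / 1.125 = 2.843


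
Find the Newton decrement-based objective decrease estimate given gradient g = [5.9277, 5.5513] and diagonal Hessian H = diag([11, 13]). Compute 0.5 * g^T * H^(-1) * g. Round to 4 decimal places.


Step 1: H is diagonal, so H^(-1) * g = [0.5389, 0.427].
Step 2: g^T H^(-1) g = sum_i g_i^2 / H_ii
  = (5.9277)^2/11 + (5.5513)^2/13
  = 3.1943 + 2.3705 = 5.5649
Step 3: Objective decrease = 0.5 * g^T H^(-1) g = 2.7824


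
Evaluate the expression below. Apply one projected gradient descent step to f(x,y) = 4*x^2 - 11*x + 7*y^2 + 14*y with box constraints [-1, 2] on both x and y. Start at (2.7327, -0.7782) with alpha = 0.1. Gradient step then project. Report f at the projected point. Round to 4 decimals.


Step 1: Compute gradient at (2.7327, -0.7782).
grad_x = 2*4*2.7327 - 11 = 10.8616
grad_y = 2*7*-0.7782 + 14 = 3.1052
Step 2: Gradient step.
x_raw = 2.7327 - 0.1*10.8616 = 1.6465
y_raw = -0.7782 - 0.1*3.1052 = -1.0887
Step 3: Project onto [-1, 2].
x_proj = clip(1.6465) = 1.6465
y_proj = clip(-1.0887) = -1.0
Step 4: Evaluate f.
f(1.6465, -1.0) = -14.2676


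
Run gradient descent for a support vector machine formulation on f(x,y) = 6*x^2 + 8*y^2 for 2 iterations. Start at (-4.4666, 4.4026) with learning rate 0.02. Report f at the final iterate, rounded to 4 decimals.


Gradient descent on f(x,y) = 6*x^2 + 8*y^2.
Starting point: (-4.4666, 4.4026), alpha = 0.02
Step 1: grad_x = 2*6*-4.4666 = -53.5992, grad_y = 2*8*4.4026 = 70.4416
  x_1 = -4.4666 - 0.02*-53.5992 = -3.3946
  y_1 = 4.4026 - 0.02*70.4416 = 2.9938
Step 2: grad_x = 2*6*-3.3946 = -40.7354, grad_y = 2*8*2.9938 = 47.9003
  x_2 = -3.3946 - 0.02*-40.7354 = -2.5799
  y_2 = 2.9938 - 0.02*47.9003 = 2.0358
f(-2.5799, 2.0358) = 6*(-2.5799)^2 + 8*2.0358^2 = 73.0902


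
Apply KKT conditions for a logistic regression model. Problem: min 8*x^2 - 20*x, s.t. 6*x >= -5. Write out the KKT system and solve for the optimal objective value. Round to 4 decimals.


Step 1: Try lambda = 0 (constraint inactive).
Stationarity: 2*8*x - 20 = 0
x* = 20/(2*8) = 1.25
Check constraint: 6*1.25 = 7.5 >= -5 -- satisfied.
Step 2: Compute optimal value.
f(x*) = 8*1.25^2 - 20*1.25 = -12.5


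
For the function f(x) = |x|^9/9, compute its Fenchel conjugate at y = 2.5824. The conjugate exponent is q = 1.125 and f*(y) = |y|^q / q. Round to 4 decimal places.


The conjugate exponent q satisfies 1/p + 1/q = 1.
p = 9, so q = 9/(9 - 1) = 1.125
|y|^q = 2.5824^1.125 = 2.9075
f*(2.5824) = 2.9075 / 1.125 = 2.5845


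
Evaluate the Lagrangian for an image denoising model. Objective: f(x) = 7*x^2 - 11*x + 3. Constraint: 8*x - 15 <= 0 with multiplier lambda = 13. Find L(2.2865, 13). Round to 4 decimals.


Step 1: Evaluate f(x).
f(2.2865) = 7*2.2865^2 - 11*2.2865 + 3 = 14.4451
Step 2: Evaluate g(x).
g(2.2865) = 8*2.2865 - 15 = 3.292
Step 3: Compute Lagrangian.
L = 14.4451 + 13*3.292 = 57.2411
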